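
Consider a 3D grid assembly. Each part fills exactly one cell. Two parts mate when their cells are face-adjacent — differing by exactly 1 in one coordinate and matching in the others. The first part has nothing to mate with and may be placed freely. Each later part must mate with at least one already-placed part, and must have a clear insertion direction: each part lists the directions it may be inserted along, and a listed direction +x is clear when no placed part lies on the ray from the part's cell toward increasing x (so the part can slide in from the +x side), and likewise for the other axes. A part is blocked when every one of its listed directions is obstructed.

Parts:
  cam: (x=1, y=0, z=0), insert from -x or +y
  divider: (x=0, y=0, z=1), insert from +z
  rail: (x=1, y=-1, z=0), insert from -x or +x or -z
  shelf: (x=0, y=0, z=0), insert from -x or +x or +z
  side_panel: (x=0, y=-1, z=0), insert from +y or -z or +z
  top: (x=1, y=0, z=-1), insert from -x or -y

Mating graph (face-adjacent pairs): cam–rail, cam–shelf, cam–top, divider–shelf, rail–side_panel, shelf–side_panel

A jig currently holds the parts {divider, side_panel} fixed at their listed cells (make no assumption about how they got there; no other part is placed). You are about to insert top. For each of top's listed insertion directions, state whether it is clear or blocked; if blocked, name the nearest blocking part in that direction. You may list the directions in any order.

-x: clear; -y: clear

-x: ray from top(1, 0, -1) has no placed part ⇒ clear
-y: ray from top(1, 0, -1) has no placed part ⇒ clear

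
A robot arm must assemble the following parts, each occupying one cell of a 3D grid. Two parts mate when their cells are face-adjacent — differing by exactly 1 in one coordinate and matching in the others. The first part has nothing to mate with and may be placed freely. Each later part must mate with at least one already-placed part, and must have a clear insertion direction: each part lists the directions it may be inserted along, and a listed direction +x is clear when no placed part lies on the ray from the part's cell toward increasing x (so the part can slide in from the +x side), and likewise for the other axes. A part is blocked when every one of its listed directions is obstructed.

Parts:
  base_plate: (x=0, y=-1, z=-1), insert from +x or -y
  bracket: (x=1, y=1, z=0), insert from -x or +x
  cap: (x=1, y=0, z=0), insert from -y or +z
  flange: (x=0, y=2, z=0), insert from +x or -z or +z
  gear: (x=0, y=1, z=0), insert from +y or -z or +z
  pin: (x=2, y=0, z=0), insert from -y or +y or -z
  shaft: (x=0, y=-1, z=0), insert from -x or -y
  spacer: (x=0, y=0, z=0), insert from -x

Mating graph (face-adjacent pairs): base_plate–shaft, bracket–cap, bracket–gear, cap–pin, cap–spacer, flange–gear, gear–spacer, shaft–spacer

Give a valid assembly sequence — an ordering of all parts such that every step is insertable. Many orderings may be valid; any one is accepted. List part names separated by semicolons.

pin; cap; spacer; shaft; base_plate; gear; flange; bracket

1. pin@(2, 0, 0) [-y clear] — {pin}
2. cap@(1, 0, 0) [-y clear] — {cap, pin}
3. spacer@(0, 0, 0) [-x clear] — {cap, pin, spacer}
4. shaft@(0, -1, 0) [-x clear] — {cap, pin, shaft, spacer}
5. base_plate@(0, -1, -1) [+x clear] — {base_plate, cap, pin, shaft, spacer}
6. gear@(0, 1, 0) [+y clear] — {base_plate, cap, gear, pin, shaft, spacer}
7. flange@(0, 2, 0) [+x clear] — {base_plate, cap, flange, gear, pin, shaft, spacer}
8. bracket@(1, 1, 0) [+x clear] — {base_plate, bracket, cap, flange, gear, pin, shaft, spacer}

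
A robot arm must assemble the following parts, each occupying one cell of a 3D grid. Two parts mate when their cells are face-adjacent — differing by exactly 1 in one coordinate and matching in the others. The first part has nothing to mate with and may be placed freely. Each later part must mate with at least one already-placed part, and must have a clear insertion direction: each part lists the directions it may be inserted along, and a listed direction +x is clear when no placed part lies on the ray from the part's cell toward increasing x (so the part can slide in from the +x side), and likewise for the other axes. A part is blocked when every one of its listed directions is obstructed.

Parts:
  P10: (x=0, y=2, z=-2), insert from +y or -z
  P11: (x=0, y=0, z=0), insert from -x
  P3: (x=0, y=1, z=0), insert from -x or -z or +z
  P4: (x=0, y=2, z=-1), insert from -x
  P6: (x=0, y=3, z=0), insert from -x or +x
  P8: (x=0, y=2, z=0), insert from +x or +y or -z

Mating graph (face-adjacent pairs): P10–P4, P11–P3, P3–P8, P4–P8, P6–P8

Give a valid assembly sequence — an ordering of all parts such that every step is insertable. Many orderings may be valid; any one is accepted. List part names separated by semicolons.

1. P11@(0, 0, 0) [-x clear] — {P11}
2. P3@(0, 1, 0) [-x clear] — {P11, P3}
3. P8@(0, 2, 0) [+x clear] — {P11, P3, P8}
4. P6@(0, 3, 0) [-x clear] — {P11, P3, P6, P8}
5. P4@(0, 2, -1) [-x clear] — {P11, P3, P4, P6, P8}
6. P10@(0, 2, -2) [+y clear] — {P10, P11, P3, P4, P6, P8}

P11; P3; P8; P6; P4; P10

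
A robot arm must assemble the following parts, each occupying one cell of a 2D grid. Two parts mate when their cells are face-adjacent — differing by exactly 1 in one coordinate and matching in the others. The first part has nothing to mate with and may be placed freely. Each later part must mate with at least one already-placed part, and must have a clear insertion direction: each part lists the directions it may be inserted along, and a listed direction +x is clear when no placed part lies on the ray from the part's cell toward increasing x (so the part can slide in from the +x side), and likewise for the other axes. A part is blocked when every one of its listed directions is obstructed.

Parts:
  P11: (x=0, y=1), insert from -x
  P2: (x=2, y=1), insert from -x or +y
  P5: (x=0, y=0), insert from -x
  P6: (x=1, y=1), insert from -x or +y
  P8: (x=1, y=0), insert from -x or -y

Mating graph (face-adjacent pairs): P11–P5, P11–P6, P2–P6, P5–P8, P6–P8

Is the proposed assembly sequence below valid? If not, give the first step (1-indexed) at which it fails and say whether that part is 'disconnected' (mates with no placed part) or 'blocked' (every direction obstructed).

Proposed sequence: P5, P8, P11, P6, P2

Valid

1. P5@(0, 0) [-x clear] — {P5}
2. P8@(1, 0) [-y clear] — {P5, P8}
3. P11@(0, 1) [-x clear] — {P11, P5, P8}
4. P6@(1, 1) [+y clear] — {P11, P5, P6, P8}
5. P2@(2, 1) [+y clear] — {P11, P2, P5, P6, P8}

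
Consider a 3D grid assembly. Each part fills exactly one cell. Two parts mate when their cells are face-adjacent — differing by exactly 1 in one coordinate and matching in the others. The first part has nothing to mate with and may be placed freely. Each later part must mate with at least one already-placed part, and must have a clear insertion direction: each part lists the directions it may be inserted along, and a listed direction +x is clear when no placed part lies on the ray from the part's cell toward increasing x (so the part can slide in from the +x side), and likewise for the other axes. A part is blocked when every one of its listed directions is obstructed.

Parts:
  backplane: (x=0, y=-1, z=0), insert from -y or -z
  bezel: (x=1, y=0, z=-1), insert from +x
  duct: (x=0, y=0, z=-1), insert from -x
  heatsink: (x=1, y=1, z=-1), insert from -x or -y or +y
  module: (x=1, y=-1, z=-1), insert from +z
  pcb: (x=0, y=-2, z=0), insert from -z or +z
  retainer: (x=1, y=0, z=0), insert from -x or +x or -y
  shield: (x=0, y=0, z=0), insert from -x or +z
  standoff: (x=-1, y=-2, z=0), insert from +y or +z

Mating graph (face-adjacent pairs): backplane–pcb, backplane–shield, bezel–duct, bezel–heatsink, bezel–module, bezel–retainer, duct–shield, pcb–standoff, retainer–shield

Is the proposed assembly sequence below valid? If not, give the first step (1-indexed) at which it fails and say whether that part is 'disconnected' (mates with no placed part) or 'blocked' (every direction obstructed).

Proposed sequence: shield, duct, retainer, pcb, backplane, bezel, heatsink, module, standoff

1. shield@(0, 0, 0) [-x clear] — {shield}
2. duct@(0, 0, -1) [-x clear] — {duct, shield}
3. retainer@(1, 0, 0) [+x clear] — {duct, retainer, shield}
4. pcb@(0, -2, 0) — no placed neighbour ⇒ disconnected

Invalid at step 4 (disconnected)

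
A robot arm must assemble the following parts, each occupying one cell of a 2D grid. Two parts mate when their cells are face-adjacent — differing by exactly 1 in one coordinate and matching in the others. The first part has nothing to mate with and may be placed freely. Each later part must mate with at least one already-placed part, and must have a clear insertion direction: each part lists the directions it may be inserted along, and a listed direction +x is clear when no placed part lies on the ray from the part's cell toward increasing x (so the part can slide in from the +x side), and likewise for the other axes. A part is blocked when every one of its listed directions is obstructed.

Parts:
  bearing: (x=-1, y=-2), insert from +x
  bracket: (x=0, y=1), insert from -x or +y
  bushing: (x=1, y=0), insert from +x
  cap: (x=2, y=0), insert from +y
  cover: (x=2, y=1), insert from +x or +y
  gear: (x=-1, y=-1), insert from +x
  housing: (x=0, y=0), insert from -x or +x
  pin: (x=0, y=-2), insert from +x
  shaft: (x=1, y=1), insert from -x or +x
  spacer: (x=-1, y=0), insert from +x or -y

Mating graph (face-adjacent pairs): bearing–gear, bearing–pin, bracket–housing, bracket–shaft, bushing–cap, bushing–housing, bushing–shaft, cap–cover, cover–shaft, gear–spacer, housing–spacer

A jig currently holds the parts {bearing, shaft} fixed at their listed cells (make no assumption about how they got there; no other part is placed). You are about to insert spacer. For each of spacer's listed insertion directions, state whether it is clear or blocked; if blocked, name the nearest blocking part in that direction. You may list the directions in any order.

+x: ray from spacer(-1, 0) has no placed part ⇒ clear
-y: nearest on ray is bearing@(-1, -2) ⇒ blocked

+x: clear; -y: blocked by bearing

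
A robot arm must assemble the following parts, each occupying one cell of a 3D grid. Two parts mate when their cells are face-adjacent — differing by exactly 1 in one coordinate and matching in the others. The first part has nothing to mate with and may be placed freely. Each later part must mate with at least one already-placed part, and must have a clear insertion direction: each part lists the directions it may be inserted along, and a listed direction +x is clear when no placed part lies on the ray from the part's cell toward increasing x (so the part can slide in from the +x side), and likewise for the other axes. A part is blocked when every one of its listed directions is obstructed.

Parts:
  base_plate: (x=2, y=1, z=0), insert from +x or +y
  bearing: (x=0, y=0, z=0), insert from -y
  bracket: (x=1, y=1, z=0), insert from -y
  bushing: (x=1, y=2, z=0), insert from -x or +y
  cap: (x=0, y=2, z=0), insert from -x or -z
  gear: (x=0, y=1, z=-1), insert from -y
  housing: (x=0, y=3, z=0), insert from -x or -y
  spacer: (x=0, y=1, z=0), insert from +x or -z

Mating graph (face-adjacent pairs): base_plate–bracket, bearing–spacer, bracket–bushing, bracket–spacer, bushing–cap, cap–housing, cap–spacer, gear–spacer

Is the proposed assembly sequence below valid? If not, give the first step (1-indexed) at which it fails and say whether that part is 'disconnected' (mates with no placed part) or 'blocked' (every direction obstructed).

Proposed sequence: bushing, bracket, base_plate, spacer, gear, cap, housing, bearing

Valid

1. bushing@(1, 2, 0) [-x clear] — {bushing}
2. bracket@(1, 1, 0) [-y clear] — {bracket, bushing}
3. base_plate@(2, 1, 0) [+x clear] — {base_plate, bracket, bushing}
4. spacer@(0, 1, 0) [-z clear] — {base_plate, bracket, bushing, spacer}
5. gear@(0, 1, -1) [-y clear] — {base_plate, bracket, bushing, gear, spacer}
6. cap@(0, 2, 0) [-x clear] — {base_plate, bracket, bushing, cap, gear, spacer}
7. housing@(0, 3, 0) [-x clear] — {base_plate, bracket, bushing, cap, gear, housing, spacer}
8. bearing@(0, 0, 0) [-y clear] — {base_plate, bearing, bracket, bushing, cap, gear, housing, spacer}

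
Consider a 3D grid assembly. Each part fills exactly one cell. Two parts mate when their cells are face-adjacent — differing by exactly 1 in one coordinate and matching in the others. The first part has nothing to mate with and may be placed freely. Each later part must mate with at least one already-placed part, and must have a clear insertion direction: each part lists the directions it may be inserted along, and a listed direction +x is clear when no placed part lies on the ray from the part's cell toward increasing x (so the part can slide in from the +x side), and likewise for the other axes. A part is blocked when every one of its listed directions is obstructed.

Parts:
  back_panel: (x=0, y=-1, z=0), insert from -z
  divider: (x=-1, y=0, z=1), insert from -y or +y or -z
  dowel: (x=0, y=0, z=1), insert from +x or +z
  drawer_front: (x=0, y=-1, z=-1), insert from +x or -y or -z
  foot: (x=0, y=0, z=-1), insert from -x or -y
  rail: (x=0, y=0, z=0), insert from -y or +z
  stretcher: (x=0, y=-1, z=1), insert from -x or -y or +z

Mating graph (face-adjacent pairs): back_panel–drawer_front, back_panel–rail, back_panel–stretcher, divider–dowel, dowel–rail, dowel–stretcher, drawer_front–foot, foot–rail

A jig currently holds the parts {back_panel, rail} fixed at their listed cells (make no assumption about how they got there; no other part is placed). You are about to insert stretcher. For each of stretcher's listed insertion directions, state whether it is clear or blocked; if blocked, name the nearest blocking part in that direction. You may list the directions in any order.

+z: clear; -x: clear; -y: clear

-x: ray from stretcher(0, -1, 1) has no placed part ⇒ clear
-y: ray from stretcher(0, -1, 1) has no placed part ⇒ clear
+z: ray from stretcher(0, -1, 1) has no placed part ⇒ clear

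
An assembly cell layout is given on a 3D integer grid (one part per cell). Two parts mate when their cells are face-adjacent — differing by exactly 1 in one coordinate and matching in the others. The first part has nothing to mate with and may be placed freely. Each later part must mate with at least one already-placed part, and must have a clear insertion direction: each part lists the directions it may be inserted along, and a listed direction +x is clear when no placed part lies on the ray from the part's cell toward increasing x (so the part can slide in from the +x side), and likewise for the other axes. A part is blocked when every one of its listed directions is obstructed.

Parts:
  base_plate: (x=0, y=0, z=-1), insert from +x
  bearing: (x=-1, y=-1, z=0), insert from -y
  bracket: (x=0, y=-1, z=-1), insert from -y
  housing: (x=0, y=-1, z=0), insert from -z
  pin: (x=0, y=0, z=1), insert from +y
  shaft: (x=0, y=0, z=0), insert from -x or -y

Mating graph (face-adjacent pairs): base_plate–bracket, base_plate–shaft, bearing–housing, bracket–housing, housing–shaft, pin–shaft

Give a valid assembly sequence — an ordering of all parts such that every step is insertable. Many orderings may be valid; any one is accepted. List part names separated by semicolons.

pin; shaft; base_plate; housing; bracket; bearing

1. pin@(0, 0, 1) [+y clear] — {pin}
2. shaft@(0, 0, 0) [-x clear] — {pin, shaft}
3. base_plate@(0, 0, -1) [+x clear] — {base_plate, pin, shaft}
4. housing@(0, -1, 0) [-z clear] — {base_plate, housing, pin, shaft}
5. bracket@(0, -1, -1) [-y clear] — {base_plate, bracket, housing, pin, shaft}
6. bearing@(-1, -1, 0) [-y clear] — {base_plate, bearing, bracket, housing, pin, shaft}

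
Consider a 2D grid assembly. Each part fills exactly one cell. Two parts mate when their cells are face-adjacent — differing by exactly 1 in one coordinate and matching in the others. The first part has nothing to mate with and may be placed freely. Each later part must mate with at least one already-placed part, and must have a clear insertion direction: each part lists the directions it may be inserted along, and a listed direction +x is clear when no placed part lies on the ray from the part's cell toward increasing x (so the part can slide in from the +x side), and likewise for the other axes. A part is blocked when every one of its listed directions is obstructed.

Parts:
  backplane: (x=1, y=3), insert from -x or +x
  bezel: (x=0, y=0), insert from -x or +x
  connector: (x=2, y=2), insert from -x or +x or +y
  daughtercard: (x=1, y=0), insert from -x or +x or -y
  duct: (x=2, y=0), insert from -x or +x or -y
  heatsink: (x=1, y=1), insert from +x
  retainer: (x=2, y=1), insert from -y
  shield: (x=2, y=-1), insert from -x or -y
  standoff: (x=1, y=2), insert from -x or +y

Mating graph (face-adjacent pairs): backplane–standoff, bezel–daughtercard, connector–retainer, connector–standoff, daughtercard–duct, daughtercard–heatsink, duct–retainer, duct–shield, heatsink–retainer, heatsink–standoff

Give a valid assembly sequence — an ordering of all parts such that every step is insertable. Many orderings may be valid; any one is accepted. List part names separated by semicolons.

backplane; standoff; heatsink; daughtercard; retainer; duct; shield; connector; bezel

1. backplane@(1, 3) [-x clear] — {backplane}
2. standoff@(1, 2) [-x clear] — {backplane, standoff}
3. heatsink@(1, 1) [+x clear] — {backplane, heatsink, standoff}
4. daughtercard@(1, 0) [-x clear] — {backplane, daughtercard, heatsink, standoff}
5. retainer@(2, 1) [-y clear] — {backplane, daughtercard, heatsink, retainer, standoff}
6. duct@(2, 0) [+x clear] — {backplane, daughtercard, duct, heatsink, retainer, standoff}
7. shield@(2, -1) [-x clear] — {backplane, daughtercard, duct, heatsink, retainer, shield, standoff}
8. connector@(2, 2) [+x clear] — {backplane, connector, daughtercard, duct, heatsink, retainer, shield, standoff}
9. bezel@(0, 0) [-x clear] — {backplane, bezel, connector, daughtercard, duct, heatsink, retainer, shield, standoff}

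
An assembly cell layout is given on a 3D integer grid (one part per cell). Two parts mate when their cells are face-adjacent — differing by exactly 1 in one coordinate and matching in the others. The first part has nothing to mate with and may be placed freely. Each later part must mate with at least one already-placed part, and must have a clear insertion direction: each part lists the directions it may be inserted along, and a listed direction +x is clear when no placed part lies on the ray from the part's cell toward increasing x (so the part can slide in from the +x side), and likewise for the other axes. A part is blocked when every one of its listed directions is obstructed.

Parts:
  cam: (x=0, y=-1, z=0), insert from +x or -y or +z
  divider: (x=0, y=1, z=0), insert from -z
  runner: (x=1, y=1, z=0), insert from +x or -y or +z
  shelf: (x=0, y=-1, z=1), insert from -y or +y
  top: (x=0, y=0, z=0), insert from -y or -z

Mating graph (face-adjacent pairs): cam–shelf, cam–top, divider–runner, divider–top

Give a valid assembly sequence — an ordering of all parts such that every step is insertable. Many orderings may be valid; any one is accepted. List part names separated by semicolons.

1. shelf@(0, -1, 1) [-y clear] — {shelf}
2. cam@(0, -1, 0) [+x clear] — {cam, shelf}
3. top@(0, 0, 0) [-z clear] — {cam, shelf, top}
4. divider@(0, 1, 0) [-z clear] — {cam, divider, shelf, top}
5. runner@(1, 1, 0) [+x clear] — {cam, divider, runner, shelf, top}

shelf; cam; top; divider; runner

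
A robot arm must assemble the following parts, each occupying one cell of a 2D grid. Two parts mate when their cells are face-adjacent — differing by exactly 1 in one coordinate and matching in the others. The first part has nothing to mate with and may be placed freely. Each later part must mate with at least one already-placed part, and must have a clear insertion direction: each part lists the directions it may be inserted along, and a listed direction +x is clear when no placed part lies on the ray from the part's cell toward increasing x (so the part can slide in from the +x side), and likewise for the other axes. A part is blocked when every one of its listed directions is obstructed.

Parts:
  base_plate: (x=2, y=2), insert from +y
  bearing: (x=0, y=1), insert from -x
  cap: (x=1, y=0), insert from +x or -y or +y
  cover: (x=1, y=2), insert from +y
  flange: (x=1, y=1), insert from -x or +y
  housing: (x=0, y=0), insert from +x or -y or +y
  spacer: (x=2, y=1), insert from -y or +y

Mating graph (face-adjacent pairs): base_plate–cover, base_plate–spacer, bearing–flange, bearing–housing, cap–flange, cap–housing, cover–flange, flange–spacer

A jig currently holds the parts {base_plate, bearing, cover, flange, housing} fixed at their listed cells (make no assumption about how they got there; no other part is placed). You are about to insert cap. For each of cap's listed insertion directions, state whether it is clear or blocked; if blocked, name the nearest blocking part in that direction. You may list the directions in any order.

+x: clear; +y: blocked by flange; -y: clear

+x: ray from cap(1, 0) has no placed part ⇒ clear
-y: ray from cap(1, 0) has no placed part ⇒ clear
+y: nearest on ray is flange@(1, 1) ⇒ blocked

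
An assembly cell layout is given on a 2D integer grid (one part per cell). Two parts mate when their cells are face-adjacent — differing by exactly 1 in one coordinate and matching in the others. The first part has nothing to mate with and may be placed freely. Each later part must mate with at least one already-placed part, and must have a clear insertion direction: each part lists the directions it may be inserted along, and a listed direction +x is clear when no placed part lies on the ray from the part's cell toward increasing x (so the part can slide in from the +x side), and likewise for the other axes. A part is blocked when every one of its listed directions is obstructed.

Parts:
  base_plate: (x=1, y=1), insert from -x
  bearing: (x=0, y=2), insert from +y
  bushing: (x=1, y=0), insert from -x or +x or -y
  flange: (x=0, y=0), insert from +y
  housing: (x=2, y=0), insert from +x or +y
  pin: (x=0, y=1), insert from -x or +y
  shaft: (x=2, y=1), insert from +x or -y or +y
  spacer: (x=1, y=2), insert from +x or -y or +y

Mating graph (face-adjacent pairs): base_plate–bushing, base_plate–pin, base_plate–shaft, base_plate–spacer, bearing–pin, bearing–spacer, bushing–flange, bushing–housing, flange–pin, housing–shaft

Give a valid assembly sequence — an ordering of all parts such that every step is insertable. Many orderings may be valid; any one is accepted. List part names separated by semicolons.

base_plate; spacer; shaft; housing; bushing; flange; pin; bearing

1. base_plate@(1, 1) [-x clear] — {base_plate}
2. spacer@(1, 2) [+x clear] — {base_plate, spacer}
3. shaft@(2, 1) [+x clear] — {base_plate, shaft, spacer}
4. housing@(2, 0) [+x clear] — {base_plate, housing, shaft, spacer}
5. bushing@(1, 0) [-x clear] — {base_plate, bushing, housing, shaft, spacer}
6. flange@(0, 0) [+y clear] — {base_plate, bushing, flange, housing, shaft, spacer}
7. pin@(0, 1) [-x clear] — {base_plate, bushing, flange, housing, pin, shaft, spacer}
8. bearing@(0, 2) [+y clear] — {base_plate, bearing, bushing, flange, housing, pin, shaft, spacer}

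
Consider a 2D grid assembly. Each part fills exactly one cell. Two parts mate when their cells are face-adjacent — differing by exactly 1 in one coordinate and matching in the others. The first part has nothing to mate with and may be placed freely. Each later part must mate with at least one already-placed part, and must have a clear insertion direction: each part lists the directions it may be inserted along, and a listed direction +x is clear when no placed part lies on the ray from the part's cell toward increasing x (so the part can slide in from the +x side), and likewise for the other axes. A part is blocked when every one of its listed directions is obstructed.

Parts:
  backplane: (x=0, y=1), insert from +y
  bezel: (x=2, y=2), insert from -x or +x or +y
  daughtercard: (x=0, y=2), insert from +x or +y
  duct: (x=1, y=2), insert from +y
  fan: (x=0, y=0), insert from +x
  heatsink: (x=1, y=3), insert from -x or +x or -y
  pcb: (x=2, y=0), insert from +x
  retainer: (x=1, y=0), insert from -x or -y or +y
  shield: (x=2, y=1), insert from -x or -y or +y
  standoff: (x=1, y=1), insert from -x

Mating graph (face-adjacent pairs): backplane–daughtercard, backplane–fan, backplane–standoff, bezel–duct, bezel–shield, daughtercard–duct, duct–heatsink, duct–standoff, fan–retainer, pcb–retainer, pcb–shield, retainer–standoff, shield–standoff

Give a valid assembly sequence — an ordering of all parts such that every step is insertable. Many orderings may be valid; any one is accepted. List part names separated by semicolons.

fan; retainer; standoff; pcb; duct; heatsink; shield; bezel; backplane; daughtercard

1. fan@(0, 0) [+x clear] — {fan}
2. retainer@(1, 0) [-y clear] — {fan, retainer}
3. standoff@(1, 1) [-x clear] — {fan, retainer, standoff}
4. pcb@(2, 0) [+x clear] — {fan, pcb, retainer, standoff}
5. duct@(1, 2) [+y clear] — {duct, fan, pcb, retainer, standoff}
6. heatsink@(1, 3) [-x clear] — {duct, fan, heatsink, pcb, retainer, standoff}
7. shield@(2, 1) [+y clear] — {duct, fan, heatsink, pcb, retainer, shield, standoff}
8. bezel@(2, 2) [+x clear] — {bezel, duct, fan, heatsink, pcb, retainer, shield, standoff}
9. backplane@(0, 1) [+y clear] — {backplane, bezel, duct, fan, heatsink, pcb, retainer, shield, standoff}
10. daughtercard@(0, 2) [+y clear] — {backplane, bezel, daughtercard, duct, fan, heatsink, pcb, retainer, shield, standoff}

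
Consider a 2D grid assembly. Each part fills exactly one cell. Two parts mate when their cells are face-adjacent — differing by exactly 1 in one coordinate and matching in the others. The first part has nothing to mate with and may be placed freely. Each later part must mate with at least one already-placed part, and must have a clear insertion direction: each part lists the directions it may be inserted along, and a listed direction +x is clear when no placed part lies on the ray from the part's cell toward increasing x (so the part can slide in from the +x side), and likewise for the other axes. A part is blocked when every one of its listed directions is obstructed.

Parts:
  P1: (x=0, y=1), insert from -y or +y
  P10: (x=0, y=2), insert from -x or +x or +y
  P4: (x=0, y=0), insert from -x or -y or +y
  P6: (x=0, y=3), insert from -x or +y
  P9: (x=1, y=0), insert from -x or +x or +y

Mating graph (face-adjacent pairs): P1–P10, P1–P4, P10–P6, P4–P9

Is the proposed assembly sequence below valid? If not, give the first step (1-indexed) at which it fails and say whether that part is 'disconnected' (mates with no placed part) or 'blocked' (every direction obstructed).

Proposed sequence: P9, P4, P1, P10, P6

Valid

1. P9@(1, 0) [-x clear] — {P9}
2. P4@(0, 0) [-x clear] — {P4, P9}
3. P1@(0, 1) [+y clear] — {P1, P4, P9}
4. P10@(0, 2) [-x clear] — {P1, P10, P4, P9}
5. P6@(0, 3) [-x clear] — {P1, P10, P4, P6, P9}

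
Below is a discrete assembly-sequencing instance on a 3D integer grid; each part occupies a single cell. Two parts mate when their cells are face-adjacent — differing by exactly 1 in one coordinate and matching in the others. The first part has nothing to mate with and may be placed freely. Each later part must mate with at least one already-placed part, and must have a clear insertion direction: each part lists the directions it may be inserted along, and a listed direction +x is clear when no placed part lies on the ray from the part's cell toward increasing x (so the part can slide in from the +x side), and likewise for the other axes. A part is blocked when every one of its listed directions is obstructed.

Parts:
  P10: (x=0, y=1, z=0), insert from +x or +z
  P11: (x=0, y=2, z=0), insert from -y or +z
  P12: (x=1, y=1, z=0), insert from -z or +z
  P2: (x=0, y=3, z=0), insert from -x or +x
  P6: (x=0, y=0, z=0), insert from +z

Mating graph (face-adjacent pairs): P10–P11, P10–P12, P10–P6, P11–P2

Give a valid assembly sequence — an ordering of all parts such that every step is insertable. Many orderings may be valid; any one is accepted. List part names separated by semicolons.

P12; P10; P11; P2; P6

1. P12@(1, 1, 0) [-z clear] — {P12}
2. P10@(0, 1, 0) [+z clear] — {P10, P12}
3. P11@(0, 2, 0) [+z clear] — {P10, P11, P12}
4. P2@(0, 3, 0) [-x clear] — {P10, P11, P12, P2}
5. P6@(0, 0, 0) [+z clear] — {P10, P11, P12, P2, P6}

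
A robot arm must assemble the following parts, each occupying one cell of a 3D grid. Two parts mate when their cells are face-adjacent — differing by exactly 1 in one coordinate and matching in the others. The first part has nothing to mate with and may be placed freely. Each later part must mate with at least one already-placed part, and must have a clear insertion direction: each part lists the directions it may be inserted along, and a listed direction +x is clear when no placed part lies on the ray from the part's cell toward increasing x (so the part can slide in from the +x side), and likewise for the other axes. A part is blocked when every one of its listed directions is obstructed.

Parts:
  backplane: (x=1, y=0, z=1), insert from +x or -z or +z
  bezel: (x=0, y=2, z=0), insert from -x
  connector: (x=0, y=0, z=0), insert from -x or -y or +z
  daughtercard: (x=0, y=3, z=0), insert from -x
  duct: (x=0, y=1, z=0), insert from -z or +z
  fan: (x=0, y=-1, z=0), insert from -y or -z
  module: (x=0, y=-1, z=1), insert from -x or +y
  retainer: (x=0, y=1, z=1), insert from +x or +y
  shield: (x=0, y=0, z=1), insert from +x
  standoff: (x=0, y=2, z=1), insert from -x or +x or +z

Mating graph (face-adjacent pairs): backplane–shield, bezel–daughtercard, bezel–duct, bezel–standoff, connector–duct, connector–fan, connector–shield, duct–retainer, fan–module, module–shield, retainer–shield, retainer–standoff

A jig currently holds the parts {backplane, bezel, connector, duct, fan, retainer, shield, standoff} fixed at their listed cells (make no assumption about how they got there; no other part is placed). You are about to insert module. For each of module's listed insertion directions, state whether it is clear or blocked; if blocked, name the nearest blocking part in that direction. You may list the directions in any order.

-x: ray from module(0, -1, 1) has no placed part ⇒ clear
+y: nearest on ray is shield@(0, 0, 1) ⇒ blocked

+y: blocked by shield; -x: clear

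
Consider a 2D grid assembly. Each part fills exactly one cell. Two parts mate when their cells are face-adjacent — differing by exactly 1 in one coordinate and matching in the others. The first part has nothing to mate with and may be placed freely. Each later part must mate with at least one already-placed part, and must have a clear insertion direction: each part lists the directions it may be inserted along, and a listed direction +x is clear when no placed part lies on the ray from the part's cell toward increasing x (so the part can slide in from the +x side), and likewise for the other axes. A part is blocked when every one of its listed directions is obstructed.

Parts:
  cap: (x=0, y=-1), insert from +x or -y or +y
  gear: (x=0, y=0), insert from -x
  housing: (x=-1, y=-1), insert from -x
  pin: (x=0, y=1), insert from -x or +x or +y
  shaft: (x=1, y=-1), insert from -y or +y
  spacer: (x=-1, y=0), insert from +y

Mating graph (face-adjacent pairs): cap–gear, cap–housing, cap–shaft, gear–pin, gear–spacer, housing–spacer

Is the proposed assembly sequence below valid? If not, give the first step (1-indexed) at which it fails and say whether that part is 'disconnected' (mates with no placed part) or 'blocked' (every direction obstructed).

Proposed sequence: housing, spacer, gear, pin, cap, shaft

Invalid at step 3 (blocked)

1. housing@(-1, -1) [-x clear] — {housing}
2. spacer@(-1, 0) [+y clear] — {housing, spacer}
3. gear@(0, 0) — -x all obstructed ⇒ blocked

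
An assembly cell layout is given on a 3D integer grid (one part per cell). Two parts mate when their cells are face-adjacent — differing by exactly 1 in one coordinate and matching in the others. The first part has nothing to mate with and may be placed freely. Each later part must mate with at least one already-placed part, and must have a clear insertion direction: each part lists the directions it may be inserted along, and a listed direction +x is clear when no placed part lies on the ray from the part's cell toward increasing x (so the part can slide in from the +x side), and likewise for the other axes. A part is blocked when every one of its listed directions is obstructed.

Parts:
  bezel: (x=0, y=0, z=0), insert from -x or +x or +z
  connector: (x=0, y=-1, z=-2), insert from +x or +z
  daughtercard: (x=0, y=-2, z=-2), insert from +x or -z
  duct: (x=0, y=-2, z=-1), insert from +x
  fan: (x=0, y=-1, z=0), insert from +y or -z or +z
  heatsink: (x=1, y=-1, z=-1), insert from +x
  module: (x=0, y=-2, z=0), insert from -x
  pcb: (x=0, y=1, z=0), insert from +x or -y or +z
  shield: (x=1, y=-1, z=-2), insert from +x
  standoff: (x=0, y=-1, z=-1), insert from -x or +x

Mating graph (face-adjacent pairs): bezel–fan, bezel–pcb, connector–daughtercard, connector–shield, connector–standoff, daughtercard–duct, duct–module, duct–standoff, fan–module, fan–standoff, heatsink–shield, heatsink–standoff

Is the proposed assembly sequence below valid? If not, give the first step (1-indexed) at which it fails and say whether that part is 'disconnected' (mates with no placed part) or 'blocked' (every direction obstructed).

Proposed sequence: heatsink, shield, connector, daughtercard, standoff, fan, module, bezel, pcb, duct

1. heatsink@(1, -1, -1) [+x clear] — {heatsink}
2. shield@(1, -1, -2) [+x clear] — {heatsink, shield}
3. connector@(0, -1, -2) [+z clear] — {connector, heatsink, shield}
4. daughtercard@(0, -2, -2) [+x clear] — {connector, daughtercard, heatsink, shield}
5. standoff@(0, -1, -1) [-x clear] — {connector, daughtercard, heatsink, shield, standoff}
6. fan@(0, -1, 0) [+y clear] — {connector, daughtercard, fan, heatsink, shield, standoff}
7. module@(0, -2, 0) [-x clear] — {connector, daughtercard, fan, heatsink, module, shield, standoff}
8. bezel@(0, 0, 0) [-x clear] — {bezel, connector, daughtercard, fan, heatsink, module, shield, standoff}
9. pcb@(0, 1, 0) [+x clear] — {bezel, connector, daughtercard, fan, heatsink, module, pcb, shield, standoff}
10. duct@(0, -2, -1) [+x clear] — {bezel, connector, daughtercard, duct, fan, heatsink, module, pcb, shield, standoff}

Valid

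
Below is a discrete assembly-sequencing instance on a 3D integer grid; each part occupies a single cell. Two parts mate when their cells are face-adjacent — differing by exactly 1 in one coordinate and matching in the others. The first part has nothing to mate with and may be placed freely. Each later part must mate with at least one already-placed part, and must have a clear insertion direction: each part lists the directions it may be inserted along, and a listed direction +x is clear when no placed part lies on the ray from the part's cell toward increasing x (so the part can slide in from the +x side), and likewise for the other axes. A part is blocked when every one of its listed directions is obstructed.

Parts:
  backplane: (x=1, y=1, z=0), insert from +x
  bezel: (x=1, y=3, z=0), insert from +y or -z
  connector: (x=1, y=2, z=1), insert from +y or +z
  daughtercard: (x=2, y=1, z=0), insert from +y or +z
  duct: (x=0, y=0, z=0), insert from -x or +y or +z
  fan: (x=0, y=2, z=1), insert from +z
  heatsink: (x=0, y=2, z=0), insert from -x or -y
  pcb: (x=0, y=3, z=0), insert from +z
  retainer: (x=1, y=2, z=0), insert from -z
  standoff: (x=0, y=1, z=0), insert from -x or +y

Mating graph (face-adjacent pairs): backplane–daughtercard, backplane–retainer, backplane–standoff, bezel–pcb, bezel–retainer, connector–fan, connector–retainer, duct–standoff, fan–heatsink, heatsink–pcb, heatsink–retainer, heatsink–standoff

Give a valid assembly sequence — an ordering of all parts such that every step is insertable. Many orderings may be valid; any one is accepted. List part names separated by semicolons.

1. heatsink@(0, 2, 0) [-x clear] — {heatsink}
2. fan@(0, 2, 1) [+z clear] — {fan, heatsink}
3. standoff@(0, 1, 0) [-x clear] — {fan, heatsink, standoff}
4. backplane@(1, 1, 0) [+x clear] — {backplane, fan, heatsink, standoff}
5. daughtercard@(2, 1, 0) [+y clear] — {backplane, daughtercard, fan, heatsink, standoff}
6. retainer@(1, 2, 0) [-z clear] — {backplane, daughtercard, fan, heatsink, retainer, standoff}
7. pcb@(0, 3, 0) [+z clear] — {backplane, daughtercard, fan, heatsink, pcb, retainer, standoff}
8. duct@(0, 0, 0) [-x clear] — {backplane, daughtercard, duct, fan, heatsink, pcb, retainer, standoff}
9. bezel@(1, 3, 0) [+y clear] — {backplane, bezel, daughtercard, duct, fan, heatsink, pcb, retainer, standoff}
10. connector@(1, 2, 1) [+y clear] — {backplane, bezel, connector, daughtercard, duct, fan, heatsink, pcb, retainer, standoff}

heatsink; fan; standoff; backplane; daughtercard; retainer; pcb; duct; bezel; connector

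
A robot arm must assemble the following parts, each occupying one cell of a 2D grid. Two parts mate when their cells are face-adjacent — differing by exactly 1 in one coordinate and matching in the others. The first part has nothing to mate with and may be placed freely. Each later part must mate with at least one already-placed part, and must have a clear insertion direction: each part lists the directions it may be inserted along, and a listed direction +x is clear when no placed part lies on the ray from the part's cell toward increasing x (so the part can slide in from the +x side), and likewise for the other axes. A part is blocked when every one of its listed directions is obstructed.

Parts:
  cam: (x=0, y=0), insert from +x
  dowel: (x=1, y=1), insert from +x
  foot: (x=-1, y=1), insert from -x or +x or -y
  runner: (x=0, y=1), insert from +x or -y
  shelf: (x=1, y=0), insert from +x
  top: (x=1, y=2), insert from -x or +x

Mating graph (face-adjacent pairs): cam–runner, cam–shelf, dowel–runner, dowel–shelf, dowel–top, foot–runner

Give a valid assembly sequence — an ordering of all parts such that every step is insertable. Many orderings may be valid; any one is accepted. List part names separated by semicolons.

cam; shelf; runner; dowel; top; foot

1. cam@(0, 0) [+x clear] — {cam}
2. shelf@(1, 0) [+x clear] — {cam, shelf}
3. runner@(0, 1) [+x clear] — {cam, runner, shelf}
4. dowel@(1, 1) [+x clear] — {cam, dowel, runner, shelf}
5. top@(1, 2) [-x clear] — {cam, dowel, runner, shelf, top}
6. foot@(-1, 1) [-x clear] — {cam, dowel, foot, runner, shelf, top}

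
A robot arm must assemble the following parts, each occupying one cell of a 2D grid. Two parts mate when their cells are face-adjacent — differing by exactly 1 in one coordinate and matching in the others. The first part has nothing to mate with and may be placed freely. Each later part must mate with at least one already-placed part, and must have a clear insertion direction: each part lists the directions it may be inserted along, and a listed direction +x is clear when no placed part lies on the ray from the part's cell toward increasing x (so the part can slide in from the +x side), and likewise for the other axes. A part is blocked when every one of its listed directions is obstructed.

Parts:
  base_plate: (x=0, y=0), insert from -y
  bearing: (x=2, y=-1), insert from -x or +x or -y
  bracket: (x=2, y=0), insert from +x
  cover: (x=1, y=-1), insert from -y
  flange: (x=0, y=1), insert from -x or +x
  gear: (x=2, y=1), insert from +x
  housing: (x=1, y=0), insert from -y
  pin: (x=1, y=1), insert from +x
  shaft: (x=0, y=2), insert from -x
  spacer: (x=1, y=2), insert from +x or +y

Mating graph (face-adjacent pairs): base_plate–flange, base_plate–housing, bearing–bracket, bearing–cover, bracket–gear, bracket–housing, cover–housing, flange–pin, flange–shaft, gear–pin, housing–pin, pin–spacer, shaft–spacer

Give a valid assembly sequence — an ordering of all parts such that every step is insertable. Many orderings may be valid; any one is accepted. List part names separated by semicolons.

1. housing@(1, 0) [-y clear] — {housing}
2. cover@(1, -1) [-y clear] — {cover, housing}
3. bracket@(2, 0) [+x clear] — {bracket, cover, housing}
4. base_plate@(0, 0) [-y clear] — {base_plate, bracket, cover, housing}
5. flange@(0, 1) [-x clear] — {base_plate, bracket, cover, flange, housing}
6. shaft@(0, 2) [-x clear] — {base_plate, bracket, cover, flange, housing, shaft}
7. spacer@(1, 2) [+x clear] — {base_plate, bracket, cover, flange, housing, shaft, spacer}
8. pin@(1, 1) [+x clear] — {base_plate, bracket, cover, flange, housing, pin, shaft, spacer}
9. gear@(2, 1) [+x clear] — {base_plate, bracket, cover, flange, gear, housing, pin, shaft, spacer}
10. bearing@(2, -1) [+x clear] — {base_plate, bearing, bracket, cover, flange, gear, housing, pin, shaft, spacer}

housing; cover; bracket; base_plate; flange; shaft; spacer; pin; gear; bearing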